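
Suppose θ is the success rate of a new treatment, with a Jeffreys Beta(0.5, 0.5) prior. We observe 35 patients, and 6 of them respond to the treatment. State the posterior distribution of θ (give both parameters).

Posterior: Beta(6.5, 29.5)

Observing 6 successes and 29 failures updates Beta(0.5, 0.5) by adding the success and failure counts to the two shape parameters: α = 0.5+6 = 6.5, β = 0.5+29 = 29.5.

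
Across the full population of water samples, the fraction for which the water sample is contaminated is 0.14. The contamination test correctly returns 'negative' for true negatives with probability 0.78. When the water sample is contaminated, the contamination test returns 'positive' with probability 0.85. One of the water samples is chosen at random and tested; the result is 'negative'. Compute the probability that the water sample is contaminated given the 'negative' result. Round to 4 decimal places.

P(H | E) ≈ 0.0304

Let H be the event that the water sample is contaminated. P(H) = 0.14, so P(¬H) = 0.86. With E the 'negative' result, P(E|H) = 0.15 and P(E|¬H) = 0.78.
P(E) = 0.15·0.14 + 0.78·0.86 = 0.021000 + 0.67080 = 0.69180.
By Bayes' theorem, P(H|E) = 0.021000 / 0.69180 = 0.0304.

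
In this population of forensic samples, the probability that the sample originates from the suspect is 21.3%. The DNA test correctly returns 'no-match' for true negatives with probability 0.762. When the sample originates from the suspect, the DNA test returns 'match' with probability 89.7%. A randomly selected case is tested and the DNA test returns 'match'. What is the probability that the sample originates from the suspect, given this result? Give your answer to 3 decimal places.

P(H | E) ≈ 0.505

Write H for 'the sample originates from the suspect'. Prior odds H:¬H = 0.213/0.787 = 0.27065. For the 'match' outcome, the likelihood ratio is 0.897/0.238 = 3.7689.
Posterior odds = 0.27065 × 3.7689 = 1.0200, so P(H|E) = 1.0200/(1+1.0200) = 0.505.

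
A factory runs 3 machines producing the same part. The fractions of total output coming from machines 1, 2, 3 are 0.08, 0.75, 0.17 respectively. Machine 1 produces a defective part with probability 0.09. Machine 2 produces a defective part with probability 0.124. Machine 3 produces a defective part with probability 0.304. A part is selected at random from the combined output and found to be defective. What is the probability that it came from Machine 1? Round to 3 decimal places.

P(defective|M1) = 0.09; P(defective|M2) = 0.124; P(defective|M3) = 0.304.
Prior × likelihood for each source: 0.08·0.09=0.007200, 0.75·0.124=0.09300, 0.17·0.304=0.05168. Summing gives P(defective) = 0.15188.
P(Machine 1 | defective) = 0.007200 / 0.15188 = 0.047.

Posterior probability ≈ 0.047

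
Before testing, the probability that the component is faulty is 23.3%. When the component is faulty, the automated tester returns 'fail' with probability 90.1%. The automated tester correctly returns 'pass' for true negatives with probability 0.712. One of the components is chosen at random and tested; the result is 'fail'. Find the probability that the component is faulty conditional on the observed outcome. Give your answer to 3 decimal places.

Let H be the event that the component is faulty. P(H) = 0.233, so P(¬H) = 0.767. With E the 'fail' result, P(E|H) = 0.901 and P(E|¬H) = 0.288.
P(E) = 0.901·0.233 + 0.288·0.767 = 0.20993 + 0.22090 = 0.43083.
By Bayes' theorem, P(H|E) = 0.20993 / 0.43083 = 0.487.

P(H | E) ≈ 0.487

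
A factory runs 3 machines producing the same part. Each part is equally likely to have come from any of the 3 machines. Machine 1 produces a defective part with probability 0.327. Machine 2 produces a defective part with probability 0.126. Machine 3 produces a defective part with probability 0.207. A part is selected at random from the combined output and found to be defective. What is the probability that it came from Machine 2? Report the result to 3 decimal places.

Posterior probability ≈ 0.191

Tabulate prior·likelihood by source: [1] prior 0.333333, lik 0.327, product 0.1090; [2] prior 0.333333, lik 0.126, product 0.04200; [3] prior 0.333333, lik 0.207, product 0.06900.
Normalizing constant = 0.22000; the posterior for Machine 2 is its product over the sum, 0.04200/0.22000 = 0.191.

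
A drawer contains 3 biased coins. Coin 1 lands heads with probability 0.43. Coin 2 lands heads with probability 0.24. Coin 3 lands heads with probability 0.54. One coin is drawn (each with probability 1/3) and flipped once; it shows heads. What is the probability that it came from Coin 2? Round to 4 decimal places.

Posterior probability ≈ 0.1983

Tabulate prior·likelihood by source: [1] prior 0.333333, lik 0.43, product 0.1433; [2] prior 0.333333, lik 0.24, product 0.08000; [3] prior 0.333333, lik 0.54, product 0.1800.
Normalizing constant = 0.40333; the posterior for Coin 2 is its product over the sum, 0.08000/0.40333 = 0.1983.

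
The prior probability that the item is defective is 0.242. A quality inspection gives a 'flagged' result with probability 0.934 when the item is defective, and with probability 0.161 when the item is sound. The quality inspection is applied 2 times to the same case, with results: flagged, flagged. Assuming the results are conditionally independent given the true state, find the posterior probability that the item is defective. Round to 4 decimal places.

Let H be the event that the item is defective; start with P(H) = 0.242. P('flagged'|H) = 0.934, P('flagged'|¬H) = 0.161.
Update on result 1 ('flagged'): P(H) ← 0.934·0.2420 / (0.934·0.2420 + 0.161·0.7580) = 0.22603/0.34807 = 0.6494.
Update on result 2 ('flagged'): P(H) ← 0.934·0.6494 / (0.934·0.6494 + 0.161·0.3506) = 0.60652/0.66297 = 0.9149.

Posterior P(H) ≈ 0.9149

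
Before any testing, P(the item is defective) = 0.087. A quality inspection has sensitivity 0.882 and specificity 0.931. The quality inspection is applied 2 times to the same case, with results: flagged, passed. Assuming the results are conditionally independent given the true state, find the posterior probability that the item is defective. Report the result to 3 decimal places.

Posterior P(H) ≈ 0.134

With H the event that the item is defective, the joint likelihood of the observed sequence is P(data|H) = 0.882·0.118 = 0.10408 and P(data|¬H) = 0.069·0.931 = 0.064239.
Bayes: P(H|data) = 0.087·0.10408 / (0.087·0.10408 + 0.913·0.064239) = 0.0090546/0.067705 = 0.1337.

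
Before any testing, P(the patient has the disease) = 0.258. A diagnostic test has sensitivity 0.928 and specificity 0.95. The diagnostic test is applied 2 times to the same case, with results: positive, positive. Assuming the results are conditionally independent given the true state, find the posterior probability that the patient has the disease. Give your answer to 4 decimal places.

With H the event that the patient has the disease, the joint likelihood of the observed sequence is P(data|H) = 0.928·0.928 = 0.86118 and P(data|¬H) = 0.05·0.05 = 0.0025000.
Bayes: P(H|data) = 0.258·0.86118 / (0.258·0.86118 + 0.742·0.0025000) = 0.22219/0.22404 = 0.9917.

Posterior P(H) ≈ 0.9917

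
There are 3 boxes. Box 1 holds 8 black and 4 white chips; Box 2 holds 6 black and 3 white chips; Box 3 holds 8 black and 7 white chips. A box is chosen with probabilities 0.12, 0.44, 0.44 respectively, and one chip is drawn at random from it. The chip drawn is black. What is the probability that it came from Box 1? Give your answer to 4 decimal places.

Posterior probability ≈ 0.1316

Tabulate prior·likelihood by source: [1] prior 0.12, lik 0.6667, product 0.08000; [2] prior 0.44, lik 0.6667, product 0.2933; [3] prior 0.44, lik 0.5333, product 0.2347.
Normalizing constant = 0.60800; the posterior for Box 1 is its product over the sum, 0.08000/0.60800 = 0.1316.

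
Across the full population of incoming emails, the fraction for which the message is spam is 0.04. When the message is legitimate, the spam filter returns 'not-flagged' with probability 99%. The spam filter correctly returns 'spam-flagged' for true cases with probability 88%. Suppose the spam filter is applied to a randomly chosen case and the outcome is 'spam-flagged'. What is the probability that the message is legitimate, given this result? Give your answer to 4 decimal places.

P(¬H | E) ≈ 0.2143

Let H be the event that the message is spam. P(H) = 0.04, so P(¬H) = 0.96. With E the 'spam-flagged' result, P(E|H) = 0.88 and P(E|¬H) = 0.01.
P(E) = 0.88·0.04 + 0.01·0.96 = 0.035200 + 0.0096000 = 0.044800.
By Bayes' theorem, P(H|E) = 0.035200 / 0.044800 = 0.7857. Hence P(¬H|E) = 1 − 0.7857 = 0.2143.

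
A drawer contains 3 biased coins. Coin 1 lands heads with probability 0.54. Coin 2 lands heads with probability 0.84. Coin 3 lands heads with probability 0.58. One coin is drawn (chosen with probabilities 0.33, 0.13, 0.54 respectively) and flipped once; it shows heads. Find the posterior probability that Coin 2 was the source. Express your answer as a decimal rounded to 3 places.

P(heads|C1) = 0.54; P(heads|C2) = 0.84; P(heads|C3) = 0.58.
Prior × likelihood for each source: 0.33·0.54=0.1782, 0.13·0.84=0.1092, 0.54·0.58=0.3132. Summing gives P(heads) = 0.60060.
P(Coin 2 | heads) = 0.1092 / 0.60060 = 0.182.

Posterior probability ≈ 0.182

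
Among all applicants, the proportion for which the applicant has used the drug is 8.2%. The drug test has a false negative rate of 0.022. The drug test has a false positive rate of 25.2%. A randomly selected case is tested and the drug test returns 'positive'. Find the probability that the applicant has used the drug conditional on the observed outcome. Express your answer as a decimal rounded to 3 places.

P(H | E) ≈ 0.257

Write H for 'the applicant has used the drug'. Prior odds H:¬H = 0.082/0.918 = 0.089325. For the 'positive' outcome, the likelihood ratio is 0.978/0.252 = 3.8810.
Posterior odds = 0.089325 × 3.8810 = 0.34666, so P(H|E) = 0.34666/(1+0.34666) = 0.257.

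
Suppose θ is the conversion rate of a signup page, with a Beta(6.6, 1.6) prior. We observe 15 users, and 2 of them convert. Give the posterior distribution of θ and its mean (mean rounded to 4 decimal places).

The binomial likelihood is conjugate to the Beta prior: with 2 successes and 13 failures, the posterior is Beta(6.6+2, 1.6+13) = Beta(8.6, 14.6).
E[θ | data] = 8.6/(8.6+14.6) = 0.3707.

Posterior: Beta(8.6, 14.6); mean ≈ 0.3707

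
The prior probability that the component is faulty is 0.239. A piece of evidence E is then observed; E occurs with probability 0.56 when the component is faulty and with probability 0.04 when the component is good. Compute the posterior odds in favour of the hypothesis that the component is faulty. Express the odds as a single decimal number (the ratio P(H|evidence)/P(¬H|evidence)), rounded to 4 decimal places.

Prior odds = 0.239/(1−0.239) = 0.31406.
Likelihood ratio for E = 0.56/0.04 = 14.000.
Posterior odds = prior odds × LR = 4.3968.

Posterior odds ≈ 4.3968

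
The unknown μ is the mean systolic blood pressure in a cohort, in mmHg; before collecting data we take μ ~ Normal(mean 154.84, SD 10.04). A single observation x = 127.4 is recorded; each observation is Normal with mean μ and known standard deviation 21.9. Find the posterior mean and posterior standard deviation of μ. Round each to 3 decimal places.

Posterior mean ≈ 150.074; posterior SD ≈ 9.127

Prior precision 1/τ₀² = 1/10.04² = 0.00992048; data precision n/σ² = 1/21.9² = 0.00208503.
Posterior precision = 0.00992048 + 0.00208503 = 0.0120055, giving posterior SD = 1/√0.0120055 = 9.127.
Posterior mean = (0.00992048·154.84 + 0.00208503·127.4) / 0.0120055 = 150.074.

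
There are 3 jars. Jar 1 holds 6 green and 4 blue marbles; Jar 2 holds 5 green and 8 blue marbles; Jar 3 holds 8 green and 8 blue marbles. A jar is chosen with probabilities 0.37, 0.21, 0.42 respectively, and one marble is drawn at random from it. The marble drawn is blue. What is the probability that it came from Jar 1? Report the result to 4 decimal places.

Tabulate prior·likelihood by source: [1] prior 0.37, lik 0.4, product 0.1480; [2] prior 0.21, lik 0.6154, product 0.1292; [3] prior 0.42, lik 0.5, product 0.2100.
Normalizing constant = 0.48723; the posterior for Jar 1 is its product over the sum, 0.1480/0.48723 = 0.3038.

Posterior probability ≈ 0.3038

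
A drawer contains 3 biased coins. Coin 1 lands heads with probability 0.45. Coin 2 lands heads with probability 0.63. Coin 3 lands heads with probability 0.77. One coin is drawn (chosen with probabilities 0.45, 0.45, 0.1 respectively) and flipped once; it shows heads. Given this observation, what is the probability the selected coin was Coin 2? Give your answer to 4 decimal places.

Tabulate prior·likelihood by source: [1] prior 0.45, lik 0.45, product 0.2025; [2] prior 0.45, lik 0.63, product 0.2835; [3] prior 0.1, lik 0.77, product 0.07700.
Normalizing constant = 0.56300; the posterior for Coin 2 is its product over the sum, 0.2835/0.56300 = 0.5036.

Posterior probability ≈ 0.5036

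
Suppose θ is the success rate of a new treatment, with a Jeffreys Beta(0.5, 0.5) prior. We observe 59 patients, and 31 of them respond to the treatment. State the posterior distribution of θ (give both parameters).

Posterior: Beta(31.5, 28.5)

Observing 31 successes and 28 failures updates Beta(0.5, 0.5) by adding the success and failure counts to the two shape parameters: α = 0.5+31 = 31.5, β = 0.5+28 = 28.5.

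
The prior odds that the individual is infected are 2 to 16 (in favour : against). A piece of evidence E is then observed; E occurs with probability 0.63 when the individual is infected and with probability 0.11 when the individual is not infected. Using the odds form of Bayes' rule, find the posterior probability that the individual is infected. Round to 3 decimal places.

Prior odds = 2/16 = 0.12500. In log-odds, ln(0.12500) = -2.0794.
Add log likelihood ratio: ln(5.7273) = 1.7452.
Posterior log-odds = -0.33420, so posterior odds = exp(-0.33420) = 0.71591. Converting, P(H|E) = 0.71591/1.7159 = 0.417.

Posterior probability ≈ 0.417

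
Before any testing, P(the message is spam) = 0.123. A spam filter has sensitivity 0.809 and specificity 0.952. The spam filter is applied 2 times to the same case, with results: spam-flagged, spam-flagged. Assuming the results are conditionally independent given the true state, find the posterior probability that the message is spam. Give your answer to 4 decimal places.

Let H be the event that the message is spam; start with P(H) = 0.123. P('spam-flagged'|H) = 0.809, P('spam-flagged'|¬H) = 0.048.
Update on result 1 ('spam-flagged'): P(H) ← 0.809·0.1230 / (0.809·0.1230 + 0.048·0.8770) = 0.099507/0.14160 = 0.7027.
Update on result 2 ('spam-flagged'): P(H) ← 0.809·0.7027 / (0.809·0.7027 + 0.048·0.2973) = 0.56850/0.58277 = 0.9755.

Posterior P(H) ≈ 0.9755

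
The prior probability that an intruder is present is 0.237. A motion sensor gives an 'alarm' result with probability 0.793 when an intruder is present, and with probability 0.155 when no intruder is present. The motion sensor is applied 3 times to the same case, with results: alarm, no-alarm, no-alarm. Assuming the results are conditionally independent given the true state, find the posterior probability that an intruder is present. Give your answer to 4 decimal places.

With H the event that an intruder is present, the joint likelihood of the observed sequence is P(data|H) = 0.793·0.207·0.207 = 0.033979 and P(data|¬H) = 0.155·0.845·0.845 = 0.11067.
Bayes: P(H|data) = 0.237·0.033979 / (0.237·0.033979 + 0.763·0.11067) = 0.0080531/0.092497 = 0.0871.

Posterior P(H) ≈ 0.0871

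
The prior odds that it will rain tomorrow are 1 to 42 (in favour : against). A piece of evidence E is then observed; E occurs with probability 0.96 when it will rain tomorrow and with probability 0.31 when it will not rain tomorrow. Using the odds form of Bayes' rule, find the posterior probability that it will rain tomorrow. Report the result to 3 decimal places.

Prior odds = 1/42 = 0.023810. In log-odds, ln(0.023810) = -3.7377.
Add log likelihood ratio: ln(3.0968) = 1.1304.
Posterior log-odds = -2.6073, so posterior odds = exp(-2.6073) = 0.073733. Converting, P(H|E) = 0.073733/1.0737 = 0.069.

Posterior probability ≈ 0.069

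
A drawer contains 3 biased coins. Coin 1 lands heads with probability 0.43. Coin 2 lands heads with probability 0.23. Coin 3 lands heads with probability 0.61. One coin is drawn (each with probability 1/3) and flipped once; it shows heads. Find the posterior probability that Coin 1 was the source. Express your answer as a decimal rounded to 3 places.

Posterior probability ≈ 0.339

Tabulate prior·likelihood by source: [1] prior 0.333333, lik 0.43, product 0.1433; [2] prior 0.333333, lik 0.23, product 0.07667; [3] prior 0.333333, lik 0.61, product 0.2033.
Normalizing constant = 0.42333; the posterior for Coin 1 is its product over the sum, 0.1433/0.42333 = 0.339.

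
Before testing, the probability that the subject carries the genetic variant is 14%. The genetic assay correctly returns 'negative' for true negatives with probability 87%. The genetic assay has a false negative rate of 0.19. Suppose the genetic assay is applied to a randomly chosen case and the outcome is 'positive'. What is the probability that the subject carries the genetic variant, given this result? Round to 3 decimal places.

Let H be the event that the subject carries the genetic variant. P(H) = 0.14, so P(¬H) = 0.86. With E the 'positive' result, P(E|H) = 0.81 and P(E|¬H) = 0.13.
P(E) = 0.81·0.14 + 0.13·0.86 = 0.11340 + 0.11180 = 0.22520.
By Bayes' theorem, P(H|E) = 0.11340 / 0.22520 = 0.504.

P(H | E) ≈ 0.504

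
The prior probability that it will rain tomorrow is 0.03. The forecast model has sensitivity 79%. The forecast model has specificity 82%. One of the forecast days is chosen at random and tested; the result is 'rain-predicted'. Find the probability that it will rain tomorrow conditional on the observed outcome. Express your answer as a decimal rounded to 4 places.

Let H be the event that it will rain tomorrow. P(H) = 0.03, so P(¬H) = 0.97. With E the 'rain-predicted' result, P(E|H) = 0.79 and P(E|¬H) = 0.18.
P(E) = 0.79·0.03 + 0.18·0.97 = 0.023700 + 0.17460 = 0.19830.
By Bayes' theorem, P(H|E) = 0.023700 / 0.19830 = 0.1195.

P(H | E) ≈ 0.1195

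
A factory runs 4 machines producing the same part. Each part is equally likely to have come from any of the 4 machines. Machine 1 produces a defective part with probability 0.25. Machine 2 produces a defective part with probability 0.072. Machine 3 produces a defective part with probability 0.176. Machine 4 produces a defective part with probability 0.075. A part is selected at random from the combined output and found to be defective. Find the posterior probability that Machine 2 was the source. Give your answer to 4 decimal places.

P(defective|M1) = 0.25; P(defective|M2) = 0.072; P(defective|M3) = 0.176; P(defective|M4) = 0.075.
Prior × likelihood for each source: 0.25·0.25=0.06250, 0.25·0.072=0.01800, 0.25·0.176=0.04400, 0.25·0.075=0.01875. Summing gives P(defective) = 0.14325.
P(Machine 2 | defective) = 0.01800 / 0.14325 = 0.1257.

Posterior probability ≈ 0.1257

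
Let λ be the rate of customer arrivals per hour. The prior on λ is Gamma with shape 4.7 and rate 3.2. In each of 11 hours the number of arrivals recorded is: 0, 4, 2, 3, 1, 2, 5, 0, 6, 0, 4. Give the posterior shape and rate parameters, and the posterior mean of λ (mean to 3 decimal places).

The Poisson likelihood adds the total count to the shape and the number of exposure periods to the rate. Here ∑xᵢ = 27 and n = 11, so shape 4.7→31.7 and rate 3.2→14.2.
Posterior mean = shape/rate = 31.7/14.2 = 2.232.

Posterior: Gamma(shape=31.7, rate=14.2); mean ≈ 2.232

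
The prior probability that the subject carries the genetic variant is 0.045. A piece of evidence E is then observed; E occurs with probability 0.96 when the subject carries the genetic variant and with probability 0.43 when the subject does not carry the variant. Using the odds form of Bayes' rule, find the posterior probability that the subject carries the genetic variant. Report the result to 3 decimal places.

Prior odds = 0.045/(1−0.045) = 0.047120. In log-odds, ln(0.047120) = -3.0550.
Add log likelihood ratio: ln(2.2326) = 0.80315.
Posterior log-odds = -2.2519, so posterior odds = exp(-2.2519) = 0.10520. Converting, P(H|E) = 0.10520/1.1052 = 0.095.

Posterior probability ≈ 0.095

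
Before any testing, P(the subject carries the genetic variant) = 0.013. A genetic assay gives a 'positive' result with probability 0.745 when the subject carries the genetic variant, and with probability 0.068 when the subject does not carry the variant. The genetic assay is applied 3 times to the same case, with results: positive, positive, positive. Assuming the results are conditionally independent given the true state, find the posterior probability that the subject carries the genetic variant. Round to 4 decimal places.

Posterior P(H) ≈ 0.9454

With H the event that the subject carries the genetic variant, the joint likelihood of the observed sequence is P(data|H) = 0.745·0.745·0.745 = 0.41349 and P(data|¬H) = 0.068·0.068·0.068 = 0.00031443.
Bayes: P(H|data) = 0.013·0.41349 / (0.013·0.41349 + 0.987·0.00031443) = 0.0053754/0.0056858 = 0.9454.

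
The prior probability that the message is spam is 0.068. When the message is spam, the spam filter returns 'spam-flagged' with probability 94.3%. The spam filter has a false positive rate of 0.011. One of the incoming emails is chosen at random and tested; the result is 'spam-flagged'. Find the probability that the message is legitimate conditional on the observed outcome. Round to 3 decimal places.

P(¬H | E) ≈ 0.138

Write H for 'the message is spam'. Prior odds H:¬H = 0.068/0.932 = 0.072961. For the 'spam-flagged' outcome, the likelihood ratio is 0.943/0.011 = 85.727.
Posterior odds = 0.072961 × 85.727 = 6.2548, so P(H|E) = 6.2548/(1+6.2548) = 0.862. Then P(¬H|E) = 1 − 0.862 = 0.138.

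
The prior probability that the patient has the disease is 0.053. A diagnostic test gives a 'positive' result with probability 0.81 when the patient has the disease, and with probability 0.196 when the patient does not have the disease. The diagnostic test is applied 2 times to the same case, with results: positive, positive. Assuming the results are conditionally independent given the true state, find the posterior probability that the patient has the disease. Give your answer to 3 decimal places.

Posterior P(H) ≈ 0.489

With H the event that the patient has the disease, the joint likelihood of the observed sequence is P(data|H) = 0.81·0.81 = 0.65610 and P(data|¬H) = 0.196·0.196 = 0.038416.
Bayes: P(H|data) = 0.053·0.65610 / (0.053·0.65610 + 0.947·0.038416) = 0.034773/0.071153 = 0.4887.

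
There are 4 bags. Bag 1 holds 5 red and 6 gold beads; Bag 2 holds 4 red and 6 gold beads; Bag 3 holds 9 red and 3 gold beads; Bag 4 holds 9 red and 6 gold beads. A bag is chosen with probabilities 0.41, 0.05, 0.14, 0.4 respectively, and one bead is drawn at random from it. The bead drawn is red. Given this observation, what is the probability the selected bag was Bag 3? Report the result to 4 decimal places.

P(red|Bag 1) = 0.4545; P(red|Bag 2) = 0.4; P(red|Bag 3) = 0.75; P(red|Bag 4) = 0.6.
Prior × likelihood for each source: 0.41·0.4545=0.1864, 0.05·0.4=0.02000, 0.14·0.75=0.1050, 0.4·0.6=0.2400. Summing gives P(red) = 0.55136.
P(Bag 3 | red) = 0.1050 / 0.55136 = 0.1904.

Posterior probability ≈ 0.1904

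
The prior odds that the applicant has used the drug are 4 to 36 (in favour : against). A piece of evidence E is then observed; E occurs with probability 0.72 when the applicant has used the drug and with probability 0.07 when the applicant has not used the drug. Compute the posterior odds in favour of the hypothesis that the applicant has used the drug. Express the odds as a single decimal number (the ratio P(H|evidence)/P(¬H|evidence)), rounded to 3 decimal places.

Prior odds = 4/36 = 0.11111.
Likelihood ratio for E = 0.72/0.07 = 10.286.
Posterior odds = prior odds × LR = 1.1429.

Posterior odds ≈ 1.143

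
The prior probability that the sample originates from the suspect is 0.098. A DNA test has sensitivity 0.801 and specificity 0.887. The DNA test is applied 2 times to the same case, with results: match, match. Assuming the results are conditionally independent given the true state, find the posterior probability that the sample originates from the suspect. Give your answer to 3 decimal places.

Posterior P(H) ≈ 0.845

Let H be the event that the sample originates from the suspect; start with P(H) = 0.098. P('match'|H) = 0.801, P('match'|¬H) = 0.113.
Update on result 1 ('match'): P(H) ← 0.801·0.0980 / (0.801·0.0980 + 0.113·0.9020) = 0.078498/0.18042 = 0.4351.
Update on result 2 ('match'): P(H) ← 0.801·0.4351 / (0.801·0.4351 + 0.113·0.5649) = 0.34850/0.41233 = 0.8452.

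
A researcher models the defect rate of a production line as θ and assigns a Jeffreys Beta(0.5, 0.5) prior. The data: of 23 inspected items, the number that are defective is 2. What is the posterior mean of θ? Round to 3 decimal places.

The binomial likelihood is conjugate to the Beta prior: with 2 successes and 21 failures, the posterior is Beta(0.5+2, 0.5+21) = Beta(2.5, 21.5).
E[θ | data] = 2.5/(2.5+21.5) = 0.104.

Posterior mean ≈ 0.104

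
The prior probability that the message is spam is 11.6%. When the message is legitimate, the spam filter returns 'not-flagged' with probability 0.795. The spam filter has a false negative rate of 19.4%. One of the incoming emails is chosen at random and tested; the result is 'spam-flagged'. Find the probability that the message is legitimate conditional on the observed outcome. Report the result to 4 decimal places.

P(¬H | E) ≈ 0.6597

Write H for 'the message is spam'. Prior odds H:¬H = 0.116/0.884 = 0.13122. For the 'spam-flagged' outcome, the likelihood ratio is 0.806/0.205 = 3.9317.
Posterior odds = 0.13122 × 3.9317 = 0.51593, so P(H|E) = 0.51593/(1+0.51593) = 0.3403. Then P(¬H|E) = 1 − 0.3403 = 0.6597.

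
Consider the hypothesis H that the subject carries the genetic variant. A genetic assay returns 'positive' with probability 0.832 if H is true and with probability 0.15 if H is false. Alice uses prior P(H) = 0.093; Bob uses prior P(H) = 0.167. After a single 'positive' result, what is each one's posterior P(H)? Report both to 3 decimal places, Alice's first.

Alice: 0.363; Bob: 0.527

P('+'|H) = 0.832, P('+'|¬H) = 0.15.
Alice: numerator 0.832·0.093 = 0.077376; evidence = 0.077376+0.15·0.907 = 0.21343; posterior = 0.363.
Bob: numerator 0.832·0.167 = 0.13894; evidence = 0.13894+0.15·0.833 = 0.26389; posterior = 0.527.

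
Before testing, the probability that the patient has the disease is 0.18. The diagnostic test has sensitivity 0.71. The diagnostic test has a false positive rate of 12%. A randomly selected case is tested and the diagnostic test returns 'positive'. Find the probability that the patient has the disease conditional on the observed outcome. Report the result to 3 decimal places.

Write H for 'the patient has the disease'. Prior odds H:¬H = 0.18/0.82 = 0.21951. For the 'positive' outcome, the likelihood ratio is 0.71/0.12 = 5.9167.
Posterior odds = 0.21951 × 5.9167 = 1.2988, so P(H|E) = 1.2988/(1+1.2988) = 0.565.

P(H | E) ≈ 0.565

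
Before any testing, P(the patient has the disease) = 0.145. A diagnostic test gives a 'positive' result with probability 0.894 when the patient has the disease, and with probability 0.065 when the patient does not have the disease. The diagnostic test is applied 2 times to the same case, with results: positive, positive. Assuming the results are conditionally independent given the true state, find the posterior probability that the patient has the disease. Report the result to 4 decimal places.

With H the event that the patient has the disease, the joint likelihood of the observed sequence is P(data|H) = 0.894·0.894 = 0.79924 and P(data|¬H) = 0.065·0.065 = 0.0042250.
Bayes: P(H|data) = 0.145·0.79924 / (0.145·0.79924 + 0.855·0.0042250) = 0.11589/0.11950 = 0.9698.

Posterior P(H) ≈ 0.9698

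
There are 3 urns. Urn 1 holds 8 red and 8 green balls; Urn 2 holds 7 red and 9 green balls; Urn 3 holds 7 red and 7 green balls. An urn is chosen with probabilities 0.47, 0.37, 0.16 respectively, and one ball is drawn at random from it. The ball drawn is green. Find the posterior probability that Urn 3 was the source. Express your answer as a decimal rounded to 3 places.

Tabulate prior·likelihood by source: [1] prior 0.47, lik 0.5, product 0.2350; [2] prior 0.37, lik 0.5625, product 0.2081; [3] prior 0.16, lik 0.5, product 0.08000.
Normalizing constant = 0.52312; the posterior for Urn 3 is its product over the sum, 0.08000/0.52312 = 0.153.

Posterior probability ≈ 0.153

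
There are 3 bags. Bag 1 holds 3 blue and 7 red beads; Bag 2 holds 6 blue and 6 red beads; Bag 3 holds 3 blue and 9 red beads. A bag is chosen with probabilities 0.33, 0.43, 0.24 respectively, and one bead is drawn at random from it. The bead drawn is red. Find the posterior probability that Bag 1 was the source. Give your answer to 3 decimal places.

Posterior probability ≈ 0.369

P(red|Bag 1) = 0.7; P(red|Bag 2) = 0.5; P(red|Bag 3) = 0.75.
Prior × likelihood for each source: 0.33·0.7=0.2310, 0.43·0.5=0.2150, 0.24·0.75=0.1800. Summing gives P(red) = 0.62600.
P(Bag 1 | red) = 0.2310 / 0.62600 = 0.369.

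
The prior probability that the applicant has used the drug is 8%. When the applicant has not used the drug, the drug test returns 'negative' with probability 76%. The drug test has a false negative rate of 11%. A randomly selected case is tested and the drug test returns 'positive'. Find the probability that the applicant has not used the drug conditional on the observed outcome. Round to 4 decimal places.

Let H be the event that the applicant has used the drug. P(H) = 0.08, so P(¬H) = 0.92. With E the 'positive' result, P(E|H) = 0.89 and P(E|¬H) = 0.24.
P(E) = 0.89·0.08 + 0.24·0.92 = 0.071200 + 0.22080 = 0.29200.
By Bayes' theorem, P(H|E) = 0.071200 / 0.29200 = 0.2438. Hence P(¬H|E) = 1 − 0.2438 = 0.7562.

P(¬H | E) ≈ 0.7562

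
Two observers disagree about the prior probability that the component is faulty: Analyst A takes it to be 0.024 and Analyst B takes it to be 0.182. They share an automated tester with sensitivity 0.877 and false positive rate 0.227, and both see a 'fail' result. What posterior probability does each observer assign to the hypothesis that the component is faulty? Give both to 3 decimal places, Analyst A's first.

Analyst A: 0.087; Analyst B: 0.462

The likelihood ratio for a 'fail' result is 0.877/0.227 = 3.8634.
Analyst A: prior odds 0.024/0.976 = 0.024590; posterior odds 0.095003; posterior probability 0.087.
Analyst B: prior odds 0.182/0.818 = 0.22249; posterior odds 0.85959; posterior probability 0.462.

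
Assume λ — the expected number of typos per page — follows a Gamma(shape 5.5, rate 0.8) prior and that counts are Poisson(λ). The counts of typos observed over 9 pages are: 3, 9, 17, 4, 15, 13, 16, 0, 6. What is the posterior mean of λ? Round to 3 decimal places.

Total count ∑xᵢ = 83 over n = 9 pages.
Gamma is conjugate to the Poisson likelihood: posterior is Gamma(shape = 5.5+83 = 88.5, rate = 0.8+9 = 9.8).
Posterior mean = shape/rate = 88.5/9.8 = 9.031.

Posterior mean ≈ 9.031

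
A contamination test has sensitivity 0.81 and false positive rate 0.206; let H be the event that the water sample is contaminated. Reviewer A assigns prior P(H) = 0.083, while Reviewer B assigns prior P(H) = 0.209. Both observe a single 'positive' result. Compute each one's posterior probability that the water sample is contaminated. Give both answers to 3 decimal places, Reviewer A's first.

Reviewer A: 0.262; Reviewer B: 0.510

The likelihood ratio for a 'positive' result is 0.81/0.206 = 3.9320.
Reviewer A: prior odds 0.083/0.917 = 0.090513; posterior odds 0.35590; posterior probability 0.262.
Reviewer B: prior odds 0.209/0.791 = 0.26422; posterior odds 1.0389; posterior probability 0.510.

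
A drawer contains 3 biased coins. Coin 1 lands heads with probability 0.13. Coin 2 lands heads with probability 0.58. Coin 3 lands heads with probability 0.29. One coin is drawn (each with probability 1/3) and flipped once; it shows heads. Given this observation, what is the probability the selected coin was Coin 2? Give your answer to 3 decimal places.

Tabulate prior·likelihood by source: [1] prior 0.333333, lik 0.13, product 0.04333; [2] prior 0.333333, lik 0.58, product 0.1933; [3] prior 0.333333, lik 0.29, product 0.09667.
Normalizing constant = 0.33333; the posterior for Coin 2 is its product over the sum, 0.1933/0.33333 = 0.580.

Posterior probability ≈ 0.580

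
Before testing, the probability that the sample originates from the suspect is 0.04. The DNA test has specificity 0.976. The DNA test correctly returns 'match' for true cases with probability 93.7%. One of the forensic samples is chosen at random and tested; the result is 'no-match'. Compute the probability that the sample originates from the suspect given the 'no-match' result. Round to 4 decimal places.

P(H | E) ≈ 0.0027

Let H be the event that the sample originates from the suspect. P(H) = 0.04, so P(¬H) = 0.96. With E the 'no-match' result, P(E|H) = 0.063 and P(E|¬H) = 0.976.
P(E) = 0.063·0.04 + 0.976·0.96 = 0.0025200 + 0.93696 = 0.93948.
By Bayes' theorem, P(H|E) = 0.0025200 / 0.93948 = 0.0027.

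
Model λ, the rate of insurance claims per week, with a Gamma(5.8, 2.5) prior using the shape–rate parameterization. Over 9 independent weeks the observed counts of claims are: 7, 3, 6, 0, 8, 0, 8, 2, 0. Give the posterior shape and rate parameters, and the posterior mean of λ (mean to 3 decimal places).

Total count ∑xᵢ = 34 over n = 9 weeks.
Gamma is conjugate to the Poisson likelihood: posterior is Gamma(shape = 5.8+34 = 39.8, rate = 2.5+9 = 11.5).
E[λ | data] = 39.8/11.5 = 3.461.

Posterior: Gamma(shape=39.8, rate=11.5); mean ≈ 3.461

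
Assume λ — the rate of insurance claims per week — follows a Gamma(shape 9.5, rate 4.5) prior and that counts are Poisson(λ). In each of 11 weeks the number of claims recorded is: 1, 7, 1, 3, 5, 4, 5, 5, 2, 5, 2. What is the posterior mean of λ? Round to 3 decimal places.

Posterior mean ≈ 3.194

Total count ∑xᵢ = 40 over n = 11 weeks.
Gamma is conjugate to the Poisson likelihood: posterior is Gamma(shape = 9.5+40 = 49.5, rate = 4.5+11 = 15.5).
E[λ | data] = 49.5/15.5 = 3.194.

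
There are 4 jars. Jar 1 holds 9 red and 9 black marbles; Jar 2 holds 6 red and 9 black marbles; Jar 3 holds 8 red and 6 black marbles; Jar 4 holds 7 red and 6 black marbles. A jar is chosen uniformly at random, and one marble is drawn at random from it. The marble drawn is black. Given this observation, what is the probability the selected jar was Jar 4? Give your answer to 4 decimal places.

Posterior probability ≈ 0.2319

P(black|Jar 1) = 0.5; P(black|Jar 2) = 0.6; P(black|Jar 3) = 0.4286; P(black|Jar 4) = 0.4615.
Prior × likelihood for each source: 0.25·0.5=0.1250, 0.25·0.6=0.1500, 0.25·0.4286=0.1071, 0.25·0.4615=0.1154. Summing gives P(black) = 0.49753.
P(Jar 4 | black) = 0.1154 / 0.49753 = 0.2319.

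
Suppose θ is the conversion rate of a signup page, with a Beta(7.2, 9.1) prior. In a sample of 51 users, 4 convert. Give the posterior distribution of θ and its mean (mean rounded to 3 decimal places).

Posterior: Beta(11.2, 56.1); mean ≈ 0.166

Observing 4 successes and 47 failures updates Beta(7.2, 9.1) by adding the success and failure counts to the two shape parameters: α = 7.2+4 = 11.2, β = 9.1+47 = 56.1.
Posterior mean = α/(α+β) = 11.2/67.3 = 0.166.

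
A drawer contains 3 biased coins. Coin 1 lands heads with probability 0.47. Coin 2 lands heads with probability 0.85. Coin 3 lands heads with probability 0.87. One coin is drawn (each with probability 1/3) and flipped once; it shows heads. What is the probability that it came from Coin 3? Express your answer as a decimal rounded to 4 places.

Posterior probability ≈ 0.3973

Tabulate prior·likelihood by source: [1] prior 0.333333, lik 0.47, product 0.1567; [2] prior 0.333333, lik 0.85, product 0.2833; [3] prior 0.333333, lik 0.87, product 0.2900.
Normalizing constant = 0.73000; the posterior for Coin 3 is its product over the sum, 0.2900/0.73000 = 0.3973.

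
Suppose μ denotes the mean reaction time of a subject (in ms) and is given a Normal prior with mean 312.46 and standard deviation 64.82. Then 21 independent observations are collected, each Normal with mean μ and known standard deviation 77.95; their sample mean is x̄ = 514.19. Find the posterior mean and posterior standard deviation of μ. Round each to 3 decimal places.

With known σ, the Normal prior is conjugate. Weight on the data is w = (n/σ²)/(n/σ² + 1/τ₀²) = 0.00345611/(0.00345611+0.00023800) = 0.93557.
Posterior mean = w·x̄ + (1−w)·μ₀ = 0.93557·514.19 + 0.064428·312.46 = 501.193. Posterior variance = 1/(0.00345611+0.00023800) = 270.701, so SD = 16.453.

Posterior mean ≈ 501.193; posterior SD ≈ 16.453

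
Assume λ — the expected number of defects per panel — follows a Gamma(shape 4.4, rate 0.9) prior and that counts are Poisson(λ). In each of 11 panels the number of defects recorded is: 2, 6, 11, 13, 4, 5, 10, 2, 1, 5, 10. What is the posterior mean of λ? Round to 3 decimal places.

Posterior mean ≈ 6.168

The Poisson likelihood adds the total count to the shape and the number of exposure periods to the rate. Here ∑xᵢ = 69 and n = 11, so shape 4.4→73.4 and rate 0.9→11.9.
Posterior mean = shape/rate = 73.4/11.9 = 6.168.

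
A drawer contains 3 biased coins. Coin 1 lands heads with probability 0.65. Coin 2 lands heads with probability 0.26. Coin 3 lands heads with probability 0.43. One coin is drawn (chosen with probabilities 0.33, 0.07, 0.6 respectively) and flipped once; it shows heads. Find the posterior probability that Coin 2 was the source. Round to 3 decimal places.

Posterior probability ≈ 0.037

Tabulate prior·likelihood by source: [1] prior 0.33, lik 0.65, product 0.2145; [2] prior 0.07, lik 0.26, product 0.01820; [3] prior 0.6, lik 0.43, product 0.2580.
Normalizing constant = 0.49070; the posterior for Coin 2 is its product over the sum, 0.01820/0.49070 = 0.037.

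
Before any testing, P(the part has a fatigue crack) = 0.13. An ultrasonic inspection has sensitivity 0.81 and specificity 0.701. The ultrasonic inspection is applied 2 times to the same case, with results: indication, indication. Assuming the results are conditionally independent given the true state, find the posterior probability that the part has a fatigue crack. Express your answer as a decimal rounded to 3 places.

Posterior P(H) ≈ 0.523

Let H be the event that the part has a fatigue crack; start with P(H) = 0.13. P('indication'|H) = 0.81, P('indication'|¬H) = 0.299.
Update on result 1 ('indication'): P(H) ← 0.81·0.1300 / (0.81·0.1300 + 0.299·0.8700) = 0.10530/0.36543 = 0.2882.
Update on result 2 ('indication'): P(H) ← 0.81·0.2882 / (0.81·0.2882 + 0.299·0.7118) = 0.23340/0.44625 = 0.5230.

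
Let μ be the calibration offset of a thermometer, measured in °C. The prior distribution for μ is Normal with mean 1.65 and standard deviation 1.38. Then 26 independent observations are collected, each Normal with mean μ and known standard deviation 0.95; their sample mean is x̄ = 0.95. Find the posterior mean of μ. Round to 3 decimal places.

Posterior mean ≈ 0.963

With known σ, the Normal prior is conjugate. Weight on the data is w = (n/σ²)/(n/σ² + 1/τ₀²) = 28.8089/(28.8089+0.525100) = 0.98210.
Posterior mean = w·x̄ + (1−w)·μ₀ = 0.98210·0.95 + 0.017901·1.65 = 0.963.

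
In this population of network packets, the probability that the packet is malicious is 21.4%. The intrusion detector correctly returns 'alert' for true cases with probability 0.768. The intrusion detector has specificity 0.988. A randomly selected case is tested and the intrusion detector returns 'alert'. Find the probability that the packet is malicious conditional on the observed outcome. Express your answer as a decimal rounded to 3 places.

P(H | E) ≈ 0.946

Let H be the event that the packet is malicious. P(H) = 0.214, so P(¬H) = 0.786. With E the 'alert' result, P(E|H) = 0.768 and P(E|¬H) = 0.012.
P(E) = 0.768·0.214 + 0.012·0.786 = 0.16435 + 0.0094320 = 0.17378.
By Bayes' theorem, P(H|E) = 0.16435 / 0.17378 = 0.946.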